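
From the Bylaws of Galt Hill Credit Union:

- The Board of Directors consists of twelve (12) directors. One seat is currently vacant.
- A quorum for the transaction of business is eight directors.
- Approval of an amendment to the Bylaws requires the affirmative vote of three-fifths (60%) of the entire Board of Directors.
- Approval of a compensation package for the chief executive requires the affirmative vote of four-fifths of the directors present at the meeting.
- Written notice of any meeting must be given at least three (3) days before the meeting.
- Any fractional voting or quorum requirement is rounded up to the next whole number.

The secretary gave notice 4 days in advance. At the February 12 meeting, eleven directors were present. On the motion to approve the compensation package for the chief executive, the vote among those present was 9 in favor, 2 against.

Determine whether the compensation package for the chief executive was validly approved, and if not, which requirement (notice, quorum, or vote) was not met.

Valid — all requirements satisfied.

Notice: 4 days given; 3 required (4 ≥ 3). Satisfied.
Quorum: 11 present; quorum is 8. Satisfied.
Vote: the compensation package for the chief executive requires four-fifths of the directors present (11). 4/5 of 11 = 8.80, rounded up to 9, so 9 affirmative votes are needed; 9 voted in favor. Satisfied.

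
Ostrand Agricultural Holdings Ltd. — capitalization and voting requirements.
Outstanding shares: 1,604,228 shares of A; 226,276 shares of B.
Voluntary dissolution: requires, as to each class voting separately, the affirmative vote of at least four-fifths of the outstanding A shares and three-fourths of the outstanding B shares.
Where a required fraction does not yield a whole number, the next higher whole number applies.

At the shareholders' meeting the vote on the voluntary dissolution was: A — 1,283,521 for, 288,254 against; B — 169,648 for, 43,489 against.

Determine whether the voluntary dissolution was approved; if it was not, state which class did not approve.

A: 4/5 of 1604228 = 1283382.40, rounded up to 1283383; 1,283,383 required, 1,283,521 in favor — approved.
B: 3/4 of 226276 = 169707; 169,707 required, 169,648 in favor — not approved.

Not approved — the B shares did not give the required vote.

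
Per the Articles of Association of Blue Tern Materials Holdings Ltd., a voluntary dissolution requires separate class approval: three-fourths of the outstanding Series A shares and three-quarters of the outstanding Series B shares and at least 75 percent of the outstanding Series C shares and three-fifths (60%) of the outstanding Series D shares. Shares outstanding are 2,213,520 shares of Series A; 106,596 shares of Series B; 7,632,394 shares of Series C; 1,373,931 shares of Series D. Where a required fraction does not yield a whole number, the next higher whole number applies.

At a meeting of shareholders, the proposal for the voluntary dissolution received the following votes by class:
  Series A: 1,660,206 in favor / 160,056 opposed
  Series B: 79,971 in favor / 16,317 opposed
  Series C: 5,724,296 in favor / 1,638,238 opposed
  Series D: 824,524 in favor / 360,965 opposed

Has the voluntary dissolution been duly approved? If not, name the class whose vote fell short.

Approved — every class gave the required vote.

Series A: 3/4 of 2213520 = 1660140; 1,660,140 required, 1,660,206 in favor — approved.
Series B: 3/4 of 106596 = 79947; 79,947 required, 79,971 in favor — approved.
Series C: 3/4 of 7632394 = 5724295.50, rounded up to 5724296; 5,724,296 required, 5,724,296 in favor — approved.
Series D: 3/5 of 1373931 = 824358.60, rounded up to 824359; 824,359 required, 824,524 in favor — approved.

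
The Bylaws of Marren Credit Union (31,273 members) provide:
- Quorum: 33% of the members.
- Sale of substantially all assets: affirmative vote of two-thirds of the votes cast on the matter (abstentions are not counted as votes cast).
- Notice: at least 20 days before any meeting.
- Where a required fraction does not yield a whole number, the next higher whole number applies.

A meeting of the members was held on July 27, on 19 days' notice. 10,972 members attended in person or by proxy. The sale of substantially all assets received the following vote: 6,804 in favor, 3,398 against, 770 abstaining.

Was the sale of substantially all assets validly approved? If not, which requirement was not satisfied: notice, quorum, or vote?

Invalid — notice requirement not satisfied.

Notice: 19 days given; 20 required. Not satisfied.
Quorum: 33% of 31,273 = 10,320.09, rounded up to 10,321; 10,972 present. Satisfied.
Vote: requires two-thirds of the votes cast (10,972 − 770 abstaining = 10,202); 2/3 of 10202 = 6801.33, rounded up to 6802, so 6,802 needed; 6,804 in favor. Satisfied.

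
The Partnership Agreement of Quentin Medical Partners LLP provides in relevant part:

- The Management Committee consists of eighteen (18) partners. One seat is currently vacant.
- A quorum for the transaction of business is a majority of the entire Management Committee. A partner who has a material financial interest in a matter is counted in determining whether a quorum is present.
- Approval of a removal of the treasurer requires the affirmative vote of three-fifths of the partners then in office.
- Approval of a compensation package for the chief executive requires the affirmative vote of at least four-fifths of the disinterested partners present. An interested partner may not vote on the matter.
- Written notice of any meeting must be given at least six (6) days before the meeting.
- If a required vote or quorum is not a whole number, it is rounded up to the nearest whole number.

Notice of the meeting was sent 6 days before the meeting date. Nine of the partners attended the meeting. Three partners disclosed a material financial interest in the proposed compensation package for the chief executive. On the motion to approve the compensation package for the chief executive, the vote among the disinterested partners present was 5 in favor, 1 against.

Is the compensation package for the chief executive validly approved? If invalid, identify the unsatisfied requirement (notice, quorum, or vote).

Notice: 6 days given; 6 required (6 ≥ 6). Satisfied.
Quorum: 9 present (interested partners count toward quorum); quorum is 10. Not satisfied.
Vote: the compensation package for the chief executive requires four-fifths of the disinterested partners present (9 − 3 = 6). 4/5 of 6 = 4.80, rounded up to 5, so 5 affirmative votes are needed; 5 voted in favor. Satisfied. (Moot — without a quorum no business can be validly transacted.)

Invalid — quorum requirement not satisfied.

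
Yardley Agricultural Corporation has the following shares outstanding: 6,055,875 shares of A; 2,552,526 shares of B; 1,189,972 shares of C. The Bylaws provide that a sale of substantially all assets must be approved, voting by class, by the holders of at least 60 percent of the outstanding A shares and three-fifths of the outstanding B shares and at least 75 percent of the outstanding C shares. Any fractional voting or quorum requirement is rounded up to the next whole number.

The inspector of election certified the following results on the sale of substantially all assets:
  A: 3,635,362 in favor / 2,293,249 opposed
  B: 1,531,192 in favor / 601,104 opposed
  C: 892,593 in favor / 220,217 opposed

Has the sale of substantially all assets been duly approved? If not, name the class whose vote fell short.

A: 3/5 of 6055875 = 3633525; 3,633,525 required, 3,635,362 in favor — approved.
B: 3/5 of 2552526 = 1531515.60, rounded up to 1531516; 1,531,516 required, 1,531,192 in favor — not approved.
C: 3/4 of 1189972 = 892479; 892,479 required, 892,593 in favor — approved.

Not approved — the B shares did not give the required vote.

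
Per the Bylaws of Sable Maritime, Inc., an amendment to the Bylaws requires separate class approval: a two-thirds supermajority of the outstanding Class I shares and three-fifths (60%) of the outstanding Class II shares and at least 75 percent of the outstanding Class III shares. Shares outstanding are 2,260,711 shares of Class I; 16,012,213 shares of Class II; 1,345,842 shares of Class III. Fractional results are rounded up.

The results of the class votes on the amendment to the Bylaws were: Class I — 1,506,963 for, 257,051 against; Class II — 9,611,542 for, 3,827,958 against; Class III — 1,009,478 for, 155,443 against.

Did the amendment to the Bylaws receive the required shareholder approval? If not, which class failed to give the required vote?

Not approved — the Class I shares did not give the required vote.

Class I: 2/3 of 2260711 = 1507140.67, rounded up to 1507141; 1,507,141 required, 1,506,963 in favor — not approved.
Class II: 3/5 of 16012213 = 9607327.80, rounded up to 9607328; 9,607,328 required, 9,611,542 in favor — approved.
Class III: 3/4 of 1345842 = 1009381.50, rounded up to 1009382; 1,009,382 required, 1,009,478 in favor — approved.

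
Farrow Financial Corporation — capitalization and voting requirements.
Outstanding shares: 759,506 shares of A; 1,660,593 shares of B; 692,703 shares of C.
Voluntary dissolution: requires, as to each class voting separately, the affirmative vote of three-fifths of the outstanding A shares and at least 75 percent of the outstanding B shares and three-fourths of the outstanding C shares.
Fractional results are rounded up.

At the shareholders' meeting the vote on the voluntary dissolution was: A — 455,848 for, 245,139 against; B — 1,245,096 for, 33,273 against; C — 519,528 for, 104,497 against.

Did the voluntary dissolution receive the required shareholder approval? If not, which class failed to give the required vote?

Not approved — the B shares did not give the required vote.

A: 3/5 of 759506 = 455703.60, rounded up to 455704; 455,704 required, 455,848 in favor — approved.
B: 3/4 of 1660593 = 1245444.75, rounded up to 1245445; 1,245,445 required, 1,245,096 in favor — not approved.
C: 3/4 of 692703 = 519527.25, rounded up to 519528; 519,528 required, 519,528 in favor — approved.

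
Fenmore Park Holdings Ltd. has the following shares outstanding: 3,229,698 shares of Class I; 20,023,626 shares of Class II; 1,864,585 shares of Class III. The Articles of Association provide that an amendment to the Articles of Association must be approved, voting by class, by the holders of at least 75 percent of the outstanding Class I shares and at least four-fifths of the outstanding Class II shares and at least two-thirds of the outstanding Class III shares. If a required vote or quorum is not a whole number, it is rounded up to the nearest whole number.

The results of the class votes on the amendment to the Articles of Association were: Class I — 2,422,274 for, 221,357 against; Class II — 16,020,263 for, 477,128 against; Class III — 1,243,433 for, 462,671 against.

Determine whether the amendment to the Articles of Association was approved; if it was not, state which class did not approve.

Approved — every class gave the required vote.

Class I: 3/4 of 3229698 = 2422273.50, rounded up to 2422274; 2,422,274 required, 2,422,274 in favor — approved.
Class II: 4/5 of 20023626 = 16018900.80, rounded up to 16018901; 16,018,901 required, 16,020,263 in favor — approved.
Class III: 2/3 of 1864585 = 1243056.67, rounded up to 1243057; 1,243,057 required, 1,243,433 in favor — approved.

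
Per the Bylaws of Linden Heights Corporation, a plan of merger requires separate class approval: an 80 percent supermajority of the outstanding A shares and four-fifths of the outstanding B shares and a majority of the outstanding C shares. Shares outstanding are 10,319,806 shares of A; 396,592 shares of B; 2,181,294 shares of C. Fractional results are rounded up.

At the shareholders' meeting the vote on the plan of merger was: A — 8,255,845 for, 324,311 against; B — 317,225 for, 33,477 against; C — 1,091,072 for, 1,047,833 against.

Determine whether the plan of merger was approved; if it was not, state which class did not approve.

A: 4/5 of 10319806 = 8255844.80, rounded up to 8255845; 8,255,845 required, 8,255,845 in favor — approved.
B: 4/5 of 396592 = 317273.60, rounded up to 317274; 317,274 required, 317,225 in favor — not approved.
C: a majority of 2181294 is 1090648; 1,090,648 required, 1,091,072 in favor — approved.

Not approved — the B shares did not give the required vote.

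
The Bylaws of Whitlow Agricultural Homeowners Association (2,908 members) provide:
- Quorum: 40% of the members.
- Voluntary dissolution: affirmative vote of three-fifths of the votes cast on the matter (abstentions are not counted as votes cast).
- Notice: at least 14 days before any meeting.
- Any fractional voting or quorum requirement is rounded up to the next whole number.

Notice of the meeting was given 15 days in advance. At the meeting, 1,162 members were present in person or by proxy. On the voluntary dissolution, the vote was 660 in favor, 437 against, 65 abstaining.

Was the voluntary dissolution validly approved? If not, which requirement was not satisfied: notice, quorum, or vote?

Invalid — quorum requirement not satisfied.

Notice: 15 days given; 14 required. Satisfied.
Quorum: 40% of 2,908 = 1,163.20, rounded up to 1,164; 1,162 present. Not satisfied.
Vote: requires three-fifths of the votes cast (1,162 − 65 abstaining = 1,097); 3/5 of 1097 = 658.20, rounded up to 659, so 659 needed; 660 in favor. Satisfied.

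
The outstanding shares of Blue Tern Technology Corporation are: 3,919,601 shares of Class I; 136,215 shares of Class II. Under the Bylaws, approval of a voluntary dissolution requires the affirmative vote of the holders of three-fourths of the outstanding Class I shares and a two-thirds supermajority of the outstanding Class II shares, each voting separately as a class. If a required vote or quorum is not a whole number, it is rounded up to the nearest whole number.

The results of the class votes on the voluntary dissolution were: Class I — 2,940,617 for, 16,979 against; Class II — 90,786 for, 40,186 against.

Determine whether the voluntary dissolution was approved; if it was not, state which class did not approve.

Class I: 3/4 of 3919601 = 2939700.75, rounded up to 2939701; 2,939,701 required, 2,940,617 in favor — approved.
Class II: 2/3 of 136215 = 90810; 90,810 required, 90,786 in favor — not approved.

Not approved — the Class II shares did not give the required vote.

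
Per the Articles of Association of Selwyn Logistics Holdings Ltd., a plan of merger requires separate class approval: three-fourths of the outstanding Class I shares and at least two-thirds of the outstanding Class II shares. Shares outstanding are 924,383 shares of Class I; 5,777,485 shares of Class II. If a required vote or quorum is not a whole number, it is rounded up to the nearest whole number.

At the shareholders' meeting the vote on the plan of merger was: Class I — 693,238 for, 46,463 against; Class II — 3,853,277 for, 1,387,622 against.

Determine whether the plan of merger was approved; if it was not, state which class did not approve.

Class I: 3/4 of 924383 = 693287.25, rounded up to 693288; 693,288 required, 693,238 in favor — not approved.
Class II: 2/3 of 5777485 = 3851656.67, rounded up to 3851657; 3,851,657 required, 3,853,277 in favor — approved.

Not approved — the Class I shares did not give the required vote.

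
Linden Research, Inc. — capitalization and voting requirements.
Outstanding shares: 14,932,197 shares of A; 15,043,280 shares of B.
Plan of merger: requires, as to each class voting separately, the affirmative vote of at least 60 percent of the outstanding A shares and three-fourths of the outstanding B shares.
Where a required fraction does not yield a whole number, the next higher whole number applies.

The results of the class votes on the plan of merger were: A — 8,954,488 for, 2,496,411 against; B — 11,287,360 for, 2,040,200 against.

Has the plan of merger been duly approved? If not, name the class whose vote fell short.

A: 3/5 of 14932197 = 8959318.20, rounded up to 8959319; 8,959,319 required, 8,954,488 in favor — not approved.
B: 3/4 of 15043280 = 11282460; 11,282,460 required, 11,287,360 in favor — approved.

Not approved — the A shares did not give the required vote.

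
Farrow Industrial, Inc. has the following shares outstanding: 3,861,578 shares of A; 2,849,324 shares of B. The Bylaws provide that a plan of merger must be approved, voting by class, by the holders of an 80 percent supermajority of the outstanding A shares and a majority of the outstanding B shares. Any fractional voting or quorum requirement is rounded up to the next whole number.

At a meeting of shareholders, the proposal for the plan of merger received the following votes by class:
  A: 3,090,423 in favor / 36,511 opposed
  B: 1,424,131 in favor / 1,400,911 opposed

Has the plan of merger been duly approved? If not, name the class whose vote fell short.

Not approved — the B shares did not give the required vote.

A: 4/5 of 3861578 = 3089262.40, rounded up to 3089263; 3,089,263 required, 3,090,423 in favor — approved.
B: a majority of 2849324 is 1424663; 1,424,663 required, 1,424,131 in favor — not approved.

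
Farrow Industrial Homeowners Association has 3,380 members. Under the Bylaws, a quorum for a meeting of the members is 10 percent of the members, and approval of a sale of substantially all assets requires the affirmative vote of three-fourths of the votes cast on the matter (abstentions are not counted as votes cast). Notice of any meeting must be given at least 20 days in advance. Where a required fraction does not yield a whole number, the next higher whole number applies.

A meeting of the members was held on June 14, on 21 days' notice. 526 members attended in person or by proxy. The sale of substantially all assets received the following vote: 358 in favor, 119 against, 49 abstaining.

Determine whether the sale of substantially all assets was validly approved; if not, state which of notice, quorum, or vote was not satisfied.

Notice: 21 days given; 20 required. Satisfied.
Quorum: 10% of 3,380 = 338; 526 present. Satisfied.
Vote: requires three-fourths of the votes cast (526 − 49 abstaining = 477); 3/4 of 477 = 357.75, rounded up to 358, so 358 needed; 358 in favor. Satisfied.

Valid — all requirements satisfied.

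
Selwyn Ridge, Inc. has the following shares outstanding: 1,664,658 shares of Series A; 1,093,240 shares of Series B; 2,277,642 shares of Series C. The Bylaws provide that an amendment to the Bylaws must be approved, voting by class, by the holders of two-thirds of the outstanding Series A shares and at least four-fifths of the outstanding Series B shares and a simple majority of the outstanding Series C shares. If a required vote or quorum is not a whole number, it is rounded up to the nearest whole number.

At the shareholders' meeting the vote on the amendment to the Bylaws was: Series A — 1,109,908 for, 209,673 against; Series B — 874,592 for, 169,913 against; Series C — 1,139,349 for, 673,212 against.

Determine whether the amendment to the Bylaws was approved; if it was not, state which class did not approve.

Series A: 2/3 of 1664658 = 1109772; 1,109,772 required, 1,109,908 in favor — approved.
Series B: 4/5 of 1093240 = 874592; 874,592 required, 874,592 in favor — approved.
Series C: a majority of 2277642 is 1138822; 1,138,822 required, 1,139,349 in favor — approved.

Approved — every class gave the required vote.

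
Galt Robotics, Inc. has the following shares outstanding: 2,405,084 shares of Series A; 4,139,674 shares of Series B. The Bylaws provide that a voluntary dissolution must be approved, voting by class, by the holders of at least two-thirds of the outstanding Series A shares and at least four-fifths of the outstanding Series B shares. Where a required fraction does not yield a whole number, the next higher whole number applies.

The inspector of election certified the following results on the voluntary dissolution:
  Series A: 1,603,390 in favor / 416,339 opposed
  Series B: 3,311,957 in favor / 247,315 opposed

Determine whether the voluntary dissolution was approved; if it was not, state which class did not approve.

Approved — every class gave the required vote.

Series A: 2/3 of 2405084 = 1603389.33, rounded up to 1603390; 1,603,390 required, 1,603,390 in favor — approved.
Series B: 4/5 of 4139674 = 3311739.20, rounded up to 3311740; 3,311,740 required, 3,311,957 in favor — approved.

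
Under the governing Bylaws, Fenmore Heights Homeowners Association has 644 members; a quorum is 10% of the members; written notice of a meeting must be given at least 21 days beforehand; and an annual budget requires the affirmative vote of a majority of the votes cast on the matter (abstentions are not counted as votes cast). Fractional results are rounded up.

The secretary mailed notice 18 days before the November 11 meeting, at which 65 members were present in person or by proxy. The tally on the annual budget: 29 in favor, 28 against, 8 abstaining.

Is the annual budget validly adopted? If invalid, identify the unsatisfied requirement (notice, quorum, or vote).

Notice: 18 days given; 21 required. Not satisfied.
Quorum: 10% of 644 = 64.40, rounded up to 65; 65 present. Satisfied.
Vote: requires a majority of the votes cast (65 − 8 abstaining = 57); a majority of 57 is 29, so 29 needed; 29 in favor. Satisfied.

Invalid — notice requirement not satisfied.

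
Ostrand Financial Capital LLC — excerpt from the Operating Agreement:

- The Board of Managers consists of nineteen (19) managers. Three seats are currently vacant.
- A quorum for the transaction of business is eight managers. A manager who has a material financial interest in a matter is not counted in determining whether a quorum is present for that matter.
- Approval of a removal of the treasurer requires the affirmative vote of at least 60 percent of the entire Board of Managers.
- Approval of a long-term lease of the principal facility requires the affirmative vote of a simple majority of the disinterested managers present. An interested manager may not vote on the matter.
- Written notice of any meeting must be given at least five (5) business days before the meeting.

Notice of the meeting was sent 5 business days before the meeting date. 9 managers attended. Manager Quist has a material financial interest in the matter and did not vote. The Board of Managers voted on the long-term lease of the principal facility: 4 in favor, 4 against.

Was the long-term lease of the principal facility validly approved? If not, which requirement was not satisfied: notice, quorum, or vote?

Notice: 5 business days given; 5 required (5 ≥ 5). Satisfied.
Quorum: 9 present, but the 1 interested manager does not count, leaving 8. Quorum is 8. Satisfied.
Vote: the long-term lease of the principal facility requires a majority of the disinterested managers present (9 − 1 = 8). A majority of 8 is 5, so 5 affirmative votes are needed; 4 voted in favor. Not satisfied.

Invalid — vote requirement not satisfied.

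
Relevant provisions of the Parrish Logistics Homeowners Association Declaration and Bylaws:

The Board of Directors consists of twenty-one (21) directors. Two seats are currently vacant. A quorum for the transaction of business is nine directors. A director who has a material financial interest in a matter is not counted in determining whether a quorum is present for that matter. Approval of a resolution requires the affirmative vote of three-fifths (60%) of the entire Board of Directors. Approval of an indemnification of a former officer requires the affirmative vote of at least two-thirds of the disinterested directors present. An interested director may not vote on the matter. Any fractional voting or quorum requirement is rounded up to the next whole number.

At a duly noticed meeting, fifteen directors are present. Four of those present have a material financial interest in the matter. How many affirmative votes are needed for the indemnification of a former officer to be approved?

The indemnification of a former officer requires two-thirds of the disinterested directors present (15 − 4 = 11).
2/3 of 11 = 7.33, rounded up to 8.

8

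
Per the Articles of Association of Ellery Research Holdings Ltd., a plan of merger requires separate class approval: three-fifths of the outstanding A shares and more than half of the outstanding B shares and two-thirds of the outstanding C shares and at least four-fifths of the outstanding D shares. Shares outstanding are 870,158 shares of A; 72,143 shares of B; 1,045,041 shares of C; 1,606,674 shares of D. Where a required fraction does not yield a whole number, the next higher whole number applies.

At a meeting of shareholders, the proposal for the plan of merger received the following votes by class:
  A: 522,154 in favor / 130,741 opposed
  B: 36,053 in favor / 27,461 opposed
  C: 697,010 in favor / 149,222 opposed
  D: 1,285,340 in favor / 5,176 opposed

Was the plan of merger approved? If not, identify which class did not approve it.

A: 3/5 of 870158 = 522094.80, rounded up to 522095; 522,095 required, 522,154 in favor — approved.
B: a majority of 72143 is 36072; 36,072 required, 36,053 in favor — not approved.
C: 2/3 of 1045041 = 696694; 696,694 required, 697,010 in favor — approved.
D: 4/5 of 1606674 = 1285339.20, rounded up to 1285340; 1,285,340 required, 1,285,340 in favor — approved.

Not approved — the B shares did not give the required vote.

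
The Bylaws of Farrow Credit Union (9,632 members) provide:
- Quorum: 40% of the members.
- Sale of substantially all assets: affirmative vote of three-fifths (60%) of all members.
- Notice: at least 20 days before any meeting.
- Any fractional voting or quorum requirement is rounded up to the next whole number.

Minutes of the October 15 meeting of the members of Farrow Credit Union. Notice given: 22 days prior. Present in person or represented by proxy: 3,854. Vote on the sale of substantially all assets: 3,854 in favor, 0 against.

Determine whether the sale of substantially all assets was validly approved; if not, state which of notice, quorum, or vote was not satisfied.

Notice: 22 days given; 20 required. Satisfied.
Quorum: 40% of 9,632 = 3,852.80, rounded up to 3,853; 3,854 present. Satisfied.
Vote: requires three-fifths of all members (9,632); 3/5 of 9632 = 5779.20, rounded up to 5780, so 5,780 needed; 3,854 in favor. Not satisfied.

Invalid — vote requirement not satisfied.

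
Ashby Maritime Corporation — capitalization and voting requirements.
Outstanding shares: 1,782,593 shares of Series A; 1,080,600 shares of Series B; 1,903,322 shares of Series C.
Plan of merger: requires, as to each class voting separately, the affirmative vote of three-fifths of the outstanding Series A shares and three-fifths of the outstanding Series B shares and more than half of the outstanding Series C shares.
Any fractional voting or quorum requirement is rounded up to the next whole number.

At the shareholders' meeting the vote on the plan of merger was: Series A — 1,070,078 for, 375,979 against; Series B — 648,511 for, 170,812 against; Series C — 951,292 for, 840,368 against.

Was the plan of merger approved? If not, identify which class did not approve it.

Series A: 3/5 of 1782593 = 1069555.80, rounded up to 1069556; 1,069,556 required, 1,070,078 in favor — approved.
Series B: 3/5 of 1080600 = 648360; 648,360 required, 648,511 in favor — approved.
Series C: a majority of 1903322 is 951662; 951,662 required, 951,292 in favor — not approved.

Not approved — the Series C shares did not give the required vote.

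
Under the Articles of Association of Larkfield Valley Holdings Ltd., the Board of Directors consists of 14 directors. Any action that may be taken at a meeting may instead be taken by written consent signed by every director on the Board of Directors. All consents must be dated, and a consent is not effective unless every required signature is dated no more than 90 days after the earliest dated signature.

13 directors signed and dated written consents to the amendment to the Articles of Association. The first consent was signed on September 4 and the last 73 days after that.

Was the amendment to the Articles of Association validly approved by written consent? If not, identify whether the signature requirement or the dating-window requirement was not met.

Signatures required: every one of 14 — unanimous means all 14, so 14 needed; 13 signed. Insufficient.
Dating window: the latest signature is 73 days after the earliest; the limit is 90 days. Within the window.

Not effective — insufficient signatures.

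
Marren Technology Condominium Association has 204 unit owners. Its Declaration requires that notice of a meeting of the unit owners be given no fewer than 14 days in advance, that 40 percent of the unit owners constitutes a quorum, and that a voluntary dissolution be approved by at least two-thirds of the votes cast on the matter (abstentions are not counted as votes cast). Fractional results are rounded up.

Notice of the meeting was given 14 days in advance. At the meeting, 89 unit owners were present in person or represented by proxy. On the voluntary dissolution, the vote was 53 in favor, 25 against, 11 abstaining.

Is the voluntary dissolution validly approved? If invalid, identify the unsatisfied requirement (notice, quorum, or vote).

Notice: 14 days given; 14 required. Satisfied.
Quorum: 40% of 204 = 81.60, rounded up to 82; 89 present. Satisfied.
Vote: requires two-thirds of the votes cast (89 − 11 abstaining = 78); 2/3 of 78 = 52, so 52 needed; 53 in favor. Satisfied.

Valid — all requirements satisfied.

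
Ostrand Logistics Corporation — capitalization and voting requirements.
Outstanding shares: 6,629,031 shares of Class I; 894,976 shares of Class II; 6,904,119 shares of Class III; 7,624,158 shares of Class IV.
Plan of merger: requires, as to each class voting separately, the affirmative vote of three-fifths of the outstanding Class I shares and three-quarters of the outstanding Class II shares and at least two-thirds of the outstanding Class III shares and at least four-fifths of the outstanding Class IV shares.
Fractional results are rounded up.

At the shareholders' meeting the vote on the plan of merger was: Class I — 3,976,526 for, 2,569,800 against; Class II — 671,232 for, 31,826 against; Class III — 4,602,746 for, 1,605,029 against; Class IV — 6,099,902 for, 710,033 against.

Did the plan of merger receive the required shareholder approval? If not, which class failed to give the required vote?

Not approved — the Class I shares did not give the required vote.

Class I: 3/5 of 6629031 = 3977418.60, rounded up to 3977419; 3,977,419 required, 3,976,526 in favor — not approved.
Class II: 3/4 of 894976 = 671232; 671,232 required, 671,232 in favor — approved.
Class III: 2/3 of 6904119 = 4602746; 4,602,746 required, 4,602,746 in favor — approved.
Class IV: 4/5 of 7624158 = 6099326.40, rounded up to 6099327; 6,099,327 required, 6,099,902 in favor — approved.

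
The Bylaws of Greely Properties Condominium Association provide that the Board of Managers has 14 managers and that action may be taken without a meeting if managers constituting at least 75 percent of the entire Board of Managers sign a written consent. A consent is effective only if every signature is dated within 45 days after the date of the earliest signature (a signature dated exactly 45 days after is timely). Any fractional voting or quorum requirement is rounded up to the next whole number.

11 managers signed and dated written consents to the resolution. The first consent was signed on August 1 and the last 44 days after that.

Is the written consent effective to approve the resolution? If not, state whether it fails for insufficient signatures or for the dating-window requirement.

Signatures required: at least 75 percent of 14 — 3/4 of 14 = 10.50, rounded up to 11, so 11 needed; 11 signed. Sufficient.
Dating window: the latest signature is 44 days after the earliest; the limit is 45 days. Within the window.

Effective — both the signature and dating-window requirements are satisfied.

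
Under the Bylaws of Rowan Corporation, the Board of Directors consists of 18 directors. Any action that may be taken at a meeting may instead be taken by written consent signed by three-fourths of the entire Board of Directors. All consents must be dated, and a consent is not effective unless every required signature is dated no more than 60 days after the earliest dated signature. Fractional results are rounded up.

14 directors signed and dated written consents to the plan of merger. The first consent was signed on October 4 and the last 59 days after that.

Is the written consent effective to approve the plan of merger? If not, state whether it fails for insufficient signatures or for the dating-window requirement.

Effective — both the signature and dating-window requirements are satisfied.

Signatures required: three-fourths of 18 — 3/4 of 18 = 13.50, rounded up to 14, so 14 needed; 14 signed. Sufficient.
Dating window: the latest signature is 59 days after the earliest; the limit is 60 days. Within the window.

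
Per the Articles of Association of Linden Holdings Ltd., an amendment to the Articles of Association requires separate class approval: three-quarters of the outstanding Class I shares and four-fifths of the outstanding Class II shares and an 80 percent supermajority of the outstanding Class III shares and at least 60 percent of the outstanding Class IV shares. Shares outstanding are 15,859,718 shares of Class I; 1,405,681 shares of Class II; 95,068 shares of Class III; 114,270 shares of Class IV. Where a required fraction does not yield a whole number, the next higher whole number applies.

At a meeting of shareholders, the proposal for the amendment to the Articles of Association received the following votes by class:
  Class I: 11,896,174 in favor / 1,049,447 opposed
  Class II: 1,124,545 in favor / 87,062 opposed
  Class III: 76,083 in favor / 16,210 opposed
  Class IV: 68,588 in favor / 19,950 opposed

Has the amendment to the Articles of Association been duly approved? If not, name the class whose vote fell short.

Class I: 3/4 of 15859718 = 11894788.50, rounded up to 11894789; 11,894,789 required, 11,896,174 in favor — approved.
Class II: 4/5 of 1405681 = 1124544.80, rounded up to 1124545; 1,124,545 required, 1,124,545 in favor — approved.
Class III: 4/5 of 95068 = 76054.40, rounded up to 76055; 76,055 required, 76,083 in favor — approved.
Class IV: 3/5 of 114270 = 68562; 68,562 required, 68,588 in favor — approved.

Approved — every class gave the required vote.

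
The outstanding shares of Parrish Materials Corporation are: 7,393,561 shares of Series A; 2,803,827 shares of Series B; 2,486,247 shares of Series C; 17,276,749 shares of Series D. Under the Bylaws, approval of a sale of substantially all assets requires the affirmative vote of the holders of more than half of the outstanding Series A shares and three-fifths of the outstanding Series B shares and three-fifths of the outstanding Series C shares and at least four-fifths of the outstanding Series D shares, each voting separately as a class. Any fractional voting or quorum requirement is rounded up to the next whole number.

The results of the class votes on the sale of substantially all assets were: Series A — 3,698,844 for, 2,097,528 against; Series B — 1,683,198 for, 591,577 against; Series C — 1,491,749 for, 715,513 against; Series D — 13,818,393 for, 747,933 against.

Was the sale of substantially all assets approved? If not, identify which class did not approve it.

Series A: a majority of 7393561 is 3696781; 3,696,781 required, 3,698,844 in favor — approved.
Series B: 3/5 of 2803827 = 1682296.20, rounded up to 1682297; 1,682,297 required, 1,683,198 in favor — approved.
Series C: 3/5 of 2486247 = 1491748.20, rounded up to 1491749; 1,491,749 required, 1,491,749 in favor — approved.
Series D: 4/5 of 17276749 = 13821399.20, rounded up to 13821400; 13,821,400 required, 13,818,393 in favor — not approved.

Not approved — the Series D shares did not give the required vote.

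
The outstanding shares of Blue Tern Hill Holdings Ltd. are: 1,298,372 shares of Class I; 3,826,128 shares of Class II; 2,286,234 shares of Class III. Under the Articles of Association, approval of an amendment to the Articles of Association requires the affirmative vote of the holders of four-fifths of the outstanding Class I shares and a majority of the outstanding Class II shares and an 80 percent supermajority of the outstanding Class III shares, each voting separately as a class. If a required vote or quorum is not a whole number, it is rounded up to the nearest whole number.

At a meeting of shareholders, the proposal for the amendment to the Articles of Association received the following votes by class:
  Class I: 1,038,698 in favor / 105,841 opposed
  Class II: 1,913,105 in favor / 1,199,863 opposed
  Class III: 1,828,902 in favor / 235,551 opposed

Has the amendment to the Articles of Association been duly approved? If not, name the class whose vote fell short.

Not approved — the Class III shares did not give the required vote.

Class I: 4/5 of 1298372 = 1038697.60, rounded up to 1038698; 1,038,698 required, 1,038,698 in favor — approved.
Class II: a majority of 3826128 is 1913065; 1,913,065 required, 1,913,105 in favor — approved.
Class III: 4/5 of 2286234 = 1828987.20, rounded up to 1828988; 1,828,988 required, 1,828,902 in favor — not approved.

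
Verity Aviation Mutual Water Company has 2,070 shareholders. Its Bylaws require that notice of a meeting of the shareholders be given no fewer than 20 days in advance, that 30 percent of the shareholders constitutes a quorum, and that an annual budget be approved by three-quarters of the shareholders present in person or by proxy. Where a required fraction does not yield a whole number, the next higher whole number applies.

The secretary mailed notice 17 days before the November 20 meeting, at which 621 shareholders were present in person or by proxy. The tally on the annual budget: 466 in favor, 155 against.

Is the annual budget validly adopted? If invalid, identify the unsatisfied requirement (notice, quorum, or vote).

Notice: 17 days given; 20 required. Not satisfied.
Quorum: 30% of 2,070 = 621; 621 present. Satisfied.
Vote: requires three-fourths of those present (621); 3/4 of 621 = 465.75, rounded up to 466, so 466 needed; 466 in favor. Satisfied.

Invalid — notice requirement not satisfied.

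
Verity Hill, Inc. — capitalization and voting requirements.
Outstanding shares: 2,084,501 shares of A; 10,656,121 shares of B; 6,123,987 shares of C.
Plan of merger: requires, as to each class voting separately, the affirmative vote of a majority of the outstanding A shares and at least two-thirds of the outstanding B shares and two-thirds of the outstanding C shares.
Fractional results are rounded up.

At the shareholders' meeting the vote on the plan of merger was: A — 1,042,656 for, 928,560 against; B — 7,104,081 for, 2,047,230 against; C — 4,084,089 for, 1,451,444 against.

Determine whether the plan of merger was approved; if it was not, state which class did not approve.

Approved — every class gave the required vote.

A: a majority of 2084501 is 1042251; 1,042,251 required, 1,042,656 in favor — approved.
B: 2/3 of 10656121 = 7104080.67, rounded up to 7104081; 7,104,081 required, 7,104,081 in favor — approved.
C: 2/3 of 6123987 = 4082658; 4,082,658 required, 4,084,089 in favor — approved.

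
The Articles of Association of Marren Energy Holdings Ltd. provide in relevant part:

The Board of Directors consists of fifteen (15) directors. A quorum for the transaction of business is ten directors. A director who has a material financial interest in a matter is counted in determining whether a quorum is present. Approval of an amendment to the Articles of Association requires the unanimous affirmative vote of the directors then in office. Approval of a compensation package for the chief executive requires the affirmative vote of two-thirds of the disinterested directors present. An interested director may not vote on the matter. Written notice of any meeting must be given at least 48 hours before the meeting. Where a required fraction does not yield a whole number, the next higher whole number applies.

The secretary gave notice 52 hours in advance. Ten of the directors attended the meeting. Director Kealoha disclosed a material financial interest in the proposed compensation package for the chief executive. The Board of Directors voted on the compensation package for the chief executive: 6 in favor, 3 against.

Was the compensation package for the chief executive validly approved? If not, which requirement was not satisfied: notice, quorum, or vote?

Valid — all requirements satisfied.

Notice: 52 hours given; 48 required (52 ≥ 48). Satisfied.
Quorum: 10 present (interested directors count toward quorum); quorum is 10. Satisfied.
Vote: the compensation package for the chief executive requires two-thirds of the disinterested directors present (10 − 1 = 9). 2/3 of 9 = 6, so 6 affirmative votes are needed; 6 voted in favor. Satisfied.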